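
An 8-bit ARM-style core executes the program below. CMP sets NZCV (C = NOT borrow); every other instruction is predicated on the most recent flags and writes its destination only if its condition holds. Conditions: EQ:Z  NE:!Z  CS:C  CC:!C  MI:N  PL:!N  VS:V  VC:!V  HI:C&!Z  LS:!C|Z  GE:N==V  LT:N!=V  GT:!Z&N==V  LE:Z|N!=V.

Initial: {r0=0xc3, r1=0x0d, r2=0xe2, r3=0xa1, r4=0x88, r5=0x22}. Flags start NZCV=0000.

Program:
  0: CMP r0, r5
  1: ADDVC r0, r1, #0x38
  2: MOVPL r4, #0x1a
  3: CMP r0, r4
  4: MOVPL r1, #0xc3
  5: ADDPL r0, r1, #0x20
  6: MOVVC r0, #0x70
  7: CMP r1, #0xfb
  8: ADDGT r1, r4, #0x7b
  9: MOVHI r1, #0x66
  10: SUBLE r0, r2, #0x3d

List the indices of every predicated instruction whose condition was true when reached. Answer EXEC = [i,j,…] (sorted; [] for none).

EXEC = [1,8]

0: ✓ CMP  NZCV=1010
1: ✓ ADDVC  r0←0x45
2: · MOVPL
3: ✓ CMP  NZCV=1001
4: · MOVPL
5: · ADDPL
6: · MOVVC
7: ✓ CMP  NZCV=0000
8: ✓ ADDGT  r1←0x03
9: · MOVHI
10: · SUBLE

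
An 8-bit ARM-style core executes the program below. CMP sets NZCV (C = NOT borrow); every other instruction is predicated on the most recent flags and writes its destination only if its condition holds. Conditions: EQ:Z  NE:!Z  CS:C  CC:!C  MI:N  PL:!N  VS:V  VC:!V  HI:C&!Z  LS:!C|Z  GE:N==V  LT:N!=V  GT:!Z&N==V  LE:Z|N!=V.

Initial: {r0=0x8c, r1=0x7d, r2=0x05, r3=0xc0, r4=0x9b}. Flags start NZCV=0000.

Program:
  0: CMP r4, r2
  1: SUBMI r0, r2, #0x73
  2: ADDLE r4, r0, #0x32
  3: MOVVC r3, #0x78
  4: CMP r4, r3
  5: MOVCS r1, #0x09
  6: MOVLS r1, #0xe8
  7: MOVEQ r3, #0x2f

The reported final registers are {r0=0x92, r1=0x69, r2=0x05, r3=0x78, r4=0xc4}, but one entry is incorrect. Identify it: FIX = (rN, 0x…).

[0] flags=1010 → (cmp)
[1] flags=1010 MI?T → r0=0x92
[2] flags=1010 LE?T → r4=0xc4
[3] flags=1010 VC?T → r3=0x78
[4] flags=0011 → (cmp)
[5] flags=0011 CS?T → r1=0x09
[6] flags=0011 LS?F → skip
[7] flags=0011 EQ?F → skip

FIX = (r1, 0x09)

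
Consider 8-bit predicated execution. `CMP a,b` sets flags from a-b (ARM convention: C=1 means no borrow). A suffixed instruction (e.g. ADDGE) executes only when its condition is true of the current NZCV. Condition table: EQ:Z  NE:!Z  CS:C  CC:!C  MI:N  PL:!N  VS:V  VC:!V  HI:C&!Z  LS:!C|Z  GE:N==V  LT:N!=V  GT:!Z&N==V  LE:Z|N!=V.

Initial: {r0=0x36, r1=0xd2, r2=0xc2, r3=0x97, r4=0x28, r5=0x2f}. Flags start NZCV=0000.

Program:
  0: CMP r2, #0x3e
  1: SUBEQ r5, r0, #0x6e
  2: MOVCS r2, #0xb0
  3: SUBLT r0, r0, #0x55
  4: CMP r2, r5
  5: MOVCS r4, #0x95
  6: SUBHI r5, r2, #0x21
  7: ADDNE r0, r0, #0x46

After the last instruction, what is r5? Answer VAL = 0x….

0: ✓ CMP  NZCV=1010
1: · SUBEQ
2: ✓ MOVCS  r2←0xb0
3: ✓ SUBLT  r0←0xe1
4: ✓ CMP  NZCV=1010
5: ✓ MOVCS  r4←0x95
6: ✓ SUBHI  r5←0x8f
7: ✓ ADDNE  r0←0x27

VAL = 0x8f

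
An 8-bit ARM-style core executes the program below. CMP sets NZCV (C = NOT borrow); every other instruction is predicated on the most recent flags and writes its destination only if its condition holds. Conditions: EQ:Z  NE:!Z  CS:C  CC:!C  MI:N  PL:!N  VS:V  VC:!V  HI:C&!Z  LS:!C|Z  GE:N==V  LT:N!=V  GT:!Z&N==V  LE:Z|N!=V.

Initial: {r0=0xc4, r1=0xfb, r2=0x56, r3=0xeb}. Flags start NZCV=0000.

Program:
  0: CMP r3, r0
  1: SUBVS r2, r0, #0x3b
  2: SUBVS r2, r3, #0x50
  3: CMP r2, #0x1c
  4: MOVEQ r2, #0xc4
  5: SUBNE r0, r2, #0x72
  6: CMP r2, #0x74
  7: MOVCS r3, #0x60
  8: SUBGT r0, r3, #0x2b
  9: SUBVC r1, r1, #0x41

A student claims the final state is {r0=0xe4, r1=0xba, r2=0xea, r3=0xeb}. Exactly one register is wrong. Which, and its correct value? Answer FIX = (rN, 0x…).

FIX = (r2, 0x56)

[0] flags=0010 → (cmp)
[1] flags=0010 VS?F → skip
[2] flags=0010 VS?F → skip
[3] flags=0010 → (cmp)
[4] flags=0010 EQ?F → skip
[5] flags=0010 NE?T → r0=0xe4
[6] flags=1000 → (cmp)
[7] flags=1000 CS?F → skip
[8] flags=1000 GT?F → skip
[9] flags=1000 VC?T → r1=0xba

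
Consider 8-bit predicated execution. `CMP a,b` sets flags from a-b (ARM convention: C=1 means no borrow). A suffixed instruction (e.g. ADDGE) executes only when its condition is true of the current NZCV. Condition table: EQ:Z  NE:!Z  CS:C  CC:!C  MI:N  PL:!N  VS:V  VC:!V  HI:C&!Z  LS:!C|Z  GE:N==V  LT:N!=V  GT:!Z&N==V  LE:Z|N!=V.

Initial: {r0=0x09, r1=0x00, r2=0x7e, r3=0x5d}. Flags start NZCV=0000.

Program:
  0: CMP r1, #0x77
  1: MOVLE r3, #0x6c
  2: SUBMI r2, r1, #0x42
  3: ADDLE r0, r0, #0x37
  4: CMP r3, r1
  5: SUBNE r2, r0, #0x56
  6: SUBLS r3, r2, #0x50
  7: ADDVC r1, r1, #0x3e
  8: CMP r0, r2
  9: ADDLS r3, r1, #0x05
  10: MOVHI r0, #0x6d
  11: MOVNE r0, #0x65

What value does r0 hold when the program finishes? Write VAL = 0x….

[0] flags=1000 → (cmp)
[1] flags=1000 LE?T → r3=0x6c
[2] flags=1000 MI?T → r2=0xbe
[3] flags=1000 LE?T → r0=0x40
[4] flags=0010 → (cmp)
[5] flags=0010 NE?T → r2=0xea
[6] flags=0010 LS?F → skip
[7] flags=0010 VC?T → r1=0x3e
[8] flags=0000 → (cmp)
[9] flags=0000 LS?T → r3=0x43
[10] flags=0000 HI?F → skip
[11] flags=0000 NE?T → r0=0x65

VAL = 0x65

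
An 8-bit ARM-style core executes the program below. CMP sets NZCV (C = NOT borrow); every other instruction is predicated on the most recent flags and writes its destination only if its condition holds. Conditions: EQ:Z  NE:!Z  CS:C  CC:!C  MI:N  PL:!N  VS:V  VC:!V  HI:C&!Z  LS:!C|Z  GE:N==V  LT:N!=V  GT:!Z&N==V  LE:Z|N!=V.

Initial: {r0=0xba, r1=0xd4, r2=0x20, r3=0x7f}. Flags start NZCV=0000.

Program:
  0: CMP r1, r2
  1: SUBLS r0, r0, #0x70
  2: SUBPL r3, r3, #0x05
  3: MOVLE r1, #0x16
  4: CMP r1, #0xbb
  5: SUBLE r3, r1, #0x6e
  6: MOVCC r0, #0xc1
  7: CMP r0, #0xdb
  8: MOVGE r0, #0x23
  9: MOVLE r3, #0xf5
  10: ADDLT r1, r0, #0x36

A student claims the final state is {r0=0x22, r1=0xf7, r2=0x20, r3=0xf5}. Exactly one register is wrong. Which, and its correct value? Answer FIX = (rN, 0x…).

FIX = (r0, 0xc1)

0: ✓ CMP  NZCV=1010
1: · SUBLS
2: · SUBPL
3: ✓ MOVLE  r1←0x16
4: ✓ CMP  NZCV=0000
5: · SUBLE
6: ✓ MOVCC  r0←0xc1
7: ✓ CMP  NZCV=1000
8: · MOVGE
9: ✓ MOVLE  r3←0xf5
10: ✓ ADDLT  r1←0xf7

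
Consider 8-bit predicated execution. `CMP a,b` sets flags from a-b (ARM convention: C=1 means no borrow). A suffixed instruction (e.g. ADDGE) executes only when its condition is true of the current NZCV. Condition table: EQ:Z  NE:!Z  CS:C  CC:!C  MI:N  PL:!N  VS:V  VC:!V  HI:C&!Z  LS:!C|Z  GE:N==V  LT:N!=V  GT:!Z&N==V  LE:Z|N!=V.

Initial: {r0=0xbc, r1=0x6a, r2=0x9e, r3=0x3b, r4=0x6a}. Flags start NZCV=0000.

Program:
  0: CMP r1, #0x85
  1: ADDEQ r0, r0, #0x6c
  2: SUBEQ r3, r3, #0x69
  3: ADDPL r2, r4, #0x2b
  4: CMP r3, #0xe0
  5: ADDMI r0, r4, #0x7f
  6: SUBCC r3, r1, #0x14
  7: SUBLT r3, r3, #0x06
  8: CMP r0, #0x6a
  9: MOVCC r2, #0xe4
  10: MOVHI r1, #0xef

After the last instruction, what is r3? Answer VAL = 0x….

VAL = 0x56

[0] flags=1001 → (cmp)
[1] flags=1001 EQ?F → skip
[2] flags=1001 EQ?F → skip
[3] flags=1001 PL?F → skip
[4] flags=0000 → (cmp)
[5] flags=0000 MI?F → skip
[6] flags=0000 CC?T → r3=0x56
[7] flags=0000 LT?F → skip
[8] flags=0011 → (cmp)
[9] flags=0011 CC?F → skip
[10] flags=0011 HI?T → r1=0xef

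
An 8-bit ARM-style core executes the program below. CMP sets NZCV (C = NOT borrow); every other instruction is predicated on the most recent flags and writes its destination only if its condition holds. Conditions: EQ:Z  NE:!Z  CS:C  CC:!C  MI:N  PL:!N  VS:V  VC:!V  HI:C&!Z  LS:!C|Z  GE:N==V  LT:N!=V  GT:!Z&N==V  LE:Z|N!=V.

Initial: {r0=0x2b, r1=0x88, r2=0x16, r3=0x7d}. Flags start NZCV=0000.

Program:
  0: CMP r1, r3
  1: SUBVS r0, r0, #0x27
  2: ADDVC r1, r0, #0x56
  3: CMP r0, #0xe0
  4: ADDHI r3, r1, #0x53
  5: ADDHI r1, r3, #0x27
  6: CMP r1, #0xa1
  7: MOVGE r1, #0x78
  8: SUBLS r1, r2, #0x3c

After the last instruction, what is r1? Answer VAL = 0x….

[0] flags=0011 → (cmp)
[1] flags=0011 VS?T → r0=0x04
[2] flags=0011 VC?F → skip
[3] flags=0000 → (cmp)
[4] flags=0000 HI?F → skip
[5] flags=0000 HI?F → skip
[6] flags=1000 → (cmp)
[7] flags=1000 GE?F → skip
[8] flags=1000 LS?T → r1=0xda

VAL = 0xda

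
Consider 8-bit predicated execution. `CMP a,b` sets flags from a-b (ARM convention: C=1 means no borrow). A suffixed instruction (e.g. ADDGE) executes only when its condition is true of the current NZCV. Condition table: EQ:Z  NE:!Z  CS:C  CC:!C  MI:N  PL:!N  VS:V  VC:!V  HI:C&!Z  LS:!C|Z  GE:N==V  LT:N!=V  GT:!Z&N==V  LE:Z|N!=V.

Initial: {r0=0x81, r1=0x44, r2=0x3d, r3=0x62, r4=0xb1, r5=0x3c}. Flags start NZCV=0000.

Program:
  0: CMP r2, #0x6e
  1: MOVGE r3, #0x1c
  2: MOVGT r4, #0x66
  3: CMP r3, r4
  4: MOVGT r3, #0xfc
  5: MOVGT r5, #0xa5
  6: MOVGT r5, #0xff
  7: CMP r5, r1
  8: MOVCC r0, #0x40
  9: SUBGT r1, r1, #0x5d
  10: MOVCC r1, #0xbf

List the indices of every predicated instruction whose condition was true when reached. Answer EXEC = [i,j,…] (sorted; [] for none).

EXEC = [4,5,6]

[0] flags=1000 → (cmp)
[1] flags=1000 GE?F → skip
[2] flags=1000 GT?F → skip
[3] flags=1001 → (cmp)
[4] flags=1001 GT?T → r3=0xfc
[5] flags=1001 GT?T → r5=0xa5
[6] flags=1001 GT?T → r5=0xff
[7] flags=1010 → (cmp)
[8] flags=1010 CC?F → skip
[9] flags=1010 GT?F → skip
[10] flags=1010 CC?F → skip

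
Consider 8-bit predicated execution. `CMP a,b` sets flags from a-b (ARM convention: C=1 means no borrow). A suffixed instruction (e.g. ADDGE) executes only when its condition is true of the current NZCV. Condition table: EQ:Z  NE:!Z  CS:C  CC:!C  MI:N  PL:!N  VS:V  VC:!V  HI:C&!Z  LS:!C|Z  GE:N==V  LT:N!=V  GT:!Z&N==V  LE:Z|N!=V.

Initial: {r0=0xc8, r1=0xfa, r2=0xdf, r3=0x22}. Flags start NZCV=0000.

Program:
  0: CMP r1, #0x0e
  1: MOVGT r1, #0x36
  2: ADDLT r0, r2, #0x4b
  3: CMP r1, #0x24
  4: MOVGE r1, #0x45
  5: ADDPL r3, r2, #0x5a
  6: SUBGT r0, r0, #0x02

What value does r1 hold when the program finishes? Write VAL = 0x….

VAL = 0xfa

0: ✓ CMP  NZCV=1010
1: · MOVGT
2: ✓ ADDLT  r0←0x2a
3: ✓ CMP  NZCV=1010
4: · MOVGE
5: · ADDPL
6: · SUBGT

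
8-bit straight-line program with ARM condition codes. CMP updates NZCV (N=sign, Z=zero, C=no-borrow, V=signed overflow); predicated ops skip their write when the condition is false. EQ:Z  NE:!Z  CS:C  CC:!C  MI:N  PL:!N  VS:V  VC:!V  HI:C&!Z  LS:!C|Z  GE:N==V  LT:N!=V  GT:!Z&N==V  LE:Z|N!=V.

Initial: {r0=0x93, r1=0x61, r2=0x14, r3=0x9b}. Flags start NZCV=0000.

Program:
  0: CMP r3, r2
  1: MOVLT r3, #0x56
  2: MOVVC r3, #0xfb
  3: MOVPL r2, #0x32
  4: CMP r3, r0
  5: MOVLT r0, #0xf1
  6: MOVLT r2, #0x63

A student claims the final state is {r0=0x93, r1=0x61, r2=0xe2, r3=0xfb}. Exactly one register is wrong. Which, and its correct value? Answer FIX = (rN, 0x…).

[0] flags=1010 → (cmp)
[1] flags=1010 LT?T → r3=0x56
[2] flags=1010 VC?T → r3=0xfb
[3] flags=1010 PL?F → skip
[4] flags=0010 → (cmp)
[5] flags=0010 LT?F → skip
[6] flags=0010 LT?F → skip

FIX = (r2, 0x14)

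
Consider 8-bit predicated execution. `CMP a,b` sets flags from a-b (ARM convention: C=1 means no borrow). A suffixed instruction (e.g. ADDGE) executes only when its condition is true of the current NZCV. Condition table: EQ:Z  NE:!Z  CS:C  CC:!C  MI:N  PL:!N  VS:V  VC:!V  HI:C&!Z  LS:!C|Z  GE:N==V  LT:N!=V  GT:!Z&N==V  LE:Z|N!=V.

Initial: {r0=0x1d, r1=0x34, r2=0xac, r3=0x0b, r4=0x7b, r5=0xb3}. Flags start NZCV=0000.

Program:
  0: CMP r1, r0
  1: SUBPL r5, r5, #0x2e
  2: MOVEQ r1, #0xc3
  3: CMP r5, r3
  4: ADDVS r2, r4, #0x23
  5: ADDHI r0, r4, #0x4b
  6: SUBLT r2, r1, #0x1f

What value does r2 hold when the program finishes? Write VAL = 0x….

[0] flags=0010 → (cmp)
[1] flags=0010 PL?T → r5=0x85
[2] flags=0010 EQ?F → skip
[3] flags=0011 → (cmp)
[4] flags=0011 VS?T → r2=0x9e
[5] flags=0011 HI?T → r0=0xc6
[6] flags=0011 LT?T → r2=0x15

VAL = 0x15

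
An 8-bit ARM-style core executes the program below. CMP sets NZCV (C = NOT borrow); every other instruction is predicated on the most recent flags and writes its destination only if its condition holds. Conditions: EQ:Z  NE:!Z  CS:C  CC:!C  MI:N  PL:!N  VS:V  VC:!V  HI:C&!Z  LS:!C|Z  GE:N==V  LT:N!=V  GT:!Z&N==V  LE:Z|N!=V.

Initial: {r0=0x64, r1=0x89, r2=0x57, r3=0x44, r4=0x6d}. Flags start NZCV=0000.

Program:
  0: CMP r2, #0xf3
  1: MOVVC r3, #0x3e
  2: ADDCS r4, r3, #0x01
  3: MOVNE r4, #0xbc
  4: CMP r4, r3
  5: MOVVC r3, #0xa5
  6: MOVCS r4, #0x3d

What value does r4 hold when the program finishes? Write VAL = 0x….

0: ✓ CMP  NZCV=0000
1: ✓ MOVVC  r3←0x3e
2: · ADDCS
3: ✓ MOVNE  r4←0xbc
4: ✓ CMP  NZCV=0011
5: · MOVVC
6: ✓ MOVCS  r4←0x3d

VAL = 0x3d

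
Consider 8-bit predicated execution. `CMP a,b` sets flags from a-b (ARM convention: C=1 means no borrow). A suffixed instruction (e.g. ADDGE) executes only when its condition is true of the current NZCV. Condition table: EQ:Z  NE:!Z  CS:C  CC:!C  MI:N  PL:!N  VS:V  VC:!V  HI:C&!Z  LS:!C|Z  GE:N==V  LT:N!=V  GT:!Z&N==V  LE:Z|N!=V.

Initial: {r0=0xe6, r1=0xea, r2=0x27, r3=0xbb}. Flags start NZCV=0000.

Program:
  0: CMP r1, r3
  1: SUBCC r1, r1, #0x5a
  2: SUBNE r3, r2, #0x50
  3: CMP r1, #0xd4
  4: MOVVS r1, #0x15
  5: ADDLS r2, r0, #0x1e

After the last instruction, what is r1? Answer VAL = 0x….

0: ✓ CMP  NZCV=0010
1: · SUBCC
2: ✓ SUBNE  r3←0xd7
3: ✓ CMP  NZCV=0010
4: · MOVVS
5: · ADDLS

VAL = 0xea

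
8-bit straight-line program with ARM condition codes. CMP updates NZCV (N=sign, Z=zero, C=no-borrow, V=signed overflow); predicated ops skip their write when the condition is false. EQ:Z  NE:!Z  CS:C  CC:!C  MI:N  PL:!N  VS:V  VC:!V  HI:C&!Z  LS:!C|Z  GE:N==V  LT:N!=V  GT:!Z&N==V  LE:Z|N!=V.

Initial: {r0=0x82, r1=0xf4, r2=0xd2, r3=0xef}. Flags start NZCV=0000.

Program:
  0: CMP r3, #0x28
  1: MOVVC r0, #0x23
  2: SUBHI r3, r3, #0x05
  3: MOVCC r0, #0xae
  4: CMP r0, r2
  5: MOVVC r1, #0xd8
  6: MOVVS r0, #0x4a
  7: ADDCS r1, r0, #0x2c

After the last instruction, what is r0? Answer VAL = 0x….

VAL = 0x23

0: ✓ CMP  NZCV=1010
1: ✓ MOVVC  r0←0x23
2: ✓ SUBHI  r3←0xea
3: · MOVCC
4: ✓ CMP  NZCV=0000
5: ✓ MOVVC  r1←0xd8
6: · MOVVS
7: · ADDCS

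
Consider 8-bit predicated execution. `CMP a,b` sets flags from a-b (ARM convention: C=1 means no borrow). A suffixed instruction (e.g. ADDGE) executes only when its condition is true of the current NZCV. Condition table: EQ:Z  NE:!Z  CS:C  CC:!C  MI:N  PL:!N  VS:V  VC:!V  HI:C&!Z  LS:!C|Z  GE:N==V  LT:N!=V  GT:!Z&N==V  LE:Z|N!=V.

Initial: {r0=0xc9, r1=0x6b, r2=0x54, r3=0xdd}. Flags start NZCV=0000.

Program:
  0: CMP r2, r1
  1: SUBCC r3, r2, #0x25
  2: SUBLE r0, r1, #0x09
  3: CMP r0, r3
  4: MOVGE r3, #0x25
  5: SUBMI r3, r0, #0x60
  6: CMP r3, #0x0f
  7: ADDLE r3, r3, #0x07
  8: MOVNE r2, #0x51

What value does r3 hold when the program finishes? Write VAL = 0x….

VAL = 0x25

[0] flags=1000 → (cmp)
[1] flags=1000 CC?T → r3=0x2f
[2] flags=1000 LE?T → r0=0x62
[3] flags=0010 → (cmp)
[4] flags=0010 GE?T → r3=0x25
[5] flags=0010 MI?F → skip
[6] flags=0010 → (cmp)
[7] flags=0010 LE?F → skip
[8] flags=0010 NE?T → r2=0x51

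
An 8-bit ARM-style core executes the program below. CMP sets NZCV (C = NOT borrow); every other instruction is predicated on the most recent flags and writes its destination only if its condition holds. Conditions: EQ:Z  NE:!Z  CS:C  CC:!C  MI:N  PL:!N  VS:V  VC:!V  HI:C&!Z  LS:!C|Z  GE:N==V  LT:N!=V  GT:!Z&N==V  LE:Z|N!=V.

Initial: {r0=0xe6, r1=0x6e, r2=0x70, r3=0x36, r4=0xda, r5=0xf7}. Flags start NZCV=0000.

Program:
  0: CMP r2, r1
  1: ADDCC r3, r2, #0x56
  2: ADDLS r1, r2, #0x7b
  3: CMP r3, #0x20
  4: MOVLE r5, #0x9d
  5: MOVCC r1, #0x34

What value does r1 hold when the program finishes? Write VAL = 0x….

VAL = 0x6e

0: ✓ CMP  NZCV=0010
1: · ADDCC
2: · ADDLS
3: ✓ CMP  NZCV=0010
4: · MOVLE
5: · MOVCC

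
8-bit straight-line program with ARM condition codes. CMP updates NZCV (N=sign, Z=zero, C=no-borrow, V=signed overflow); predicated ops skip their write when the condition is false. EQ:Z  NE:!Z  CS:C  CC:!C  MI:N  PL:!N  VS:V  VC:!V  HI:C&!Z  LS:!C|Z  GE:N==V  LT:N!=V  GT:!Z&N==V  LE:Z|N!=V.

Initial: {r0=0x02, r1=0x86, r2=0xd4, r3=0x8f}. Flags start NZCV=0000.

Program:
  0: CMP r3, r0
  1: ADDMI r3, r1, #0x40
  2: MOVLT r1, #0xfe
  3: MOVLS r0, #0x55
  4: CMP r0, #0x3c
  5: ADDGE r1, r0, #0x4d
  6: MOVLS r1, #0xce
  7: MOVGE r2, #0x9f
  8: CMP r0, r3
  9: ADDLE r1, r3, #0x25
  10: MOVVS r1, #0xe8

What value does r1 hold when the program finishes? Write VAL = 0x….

[0] flags=1010 → (cmp)
[1] flags=1010 MI?T → r3=0xc6
[2] flags=1010 LT?T → r1=0xfe
[3] flags=1010 LS?F → skip
[4] flags=1000 → (cmp)
[5] flags=1000 GE?F → skip
[6] flags=1000 LS?T → r1=0xce
[7] flags=1000 GE?F → skip
[8] flags=0000 → (cmp)
[9] flags=0000 LE?F → skip
[10] flags=0000 VS?F → skip

VAL = 0xce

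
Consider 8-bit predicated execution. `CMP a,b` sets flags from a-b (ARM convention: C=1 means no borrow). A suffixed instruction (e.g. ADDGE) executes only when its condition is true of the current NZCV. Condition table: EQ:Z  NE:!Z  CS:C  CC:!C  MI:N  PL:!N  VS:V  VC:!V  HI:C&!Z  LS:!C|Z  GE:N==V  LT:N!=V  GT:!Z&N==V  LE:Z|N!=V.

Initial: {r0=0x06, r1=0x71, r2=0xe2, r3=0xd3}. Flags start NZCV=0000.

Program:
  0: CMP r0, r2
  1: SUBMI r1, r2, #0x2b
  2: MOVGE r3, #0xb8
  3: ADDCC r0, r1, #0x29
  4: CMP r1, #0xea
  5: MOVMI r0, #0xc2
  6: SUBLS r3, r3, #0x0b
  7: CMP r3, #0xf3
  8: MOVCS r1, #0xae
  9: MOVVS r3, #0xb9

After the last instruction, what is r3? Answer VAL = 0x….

VAL = 0xad

[0] flags=0000 → (cmp)
[1] flags=0000 MI?F → skip
[2] flags=0000 GE?T → r3=0xb8
[3] flags=0000 CC?T → r0=0x9a
[4] flags=1001 → (cmp)
[5] flags=1001 MI?T → r0=0xc2
[6] flags=1001 LS?T → r3=0xad
[7] flags=1000 → (cmp)
[8] flags=1000 CS?F → skip
[9] flags=1000 VS?F → skip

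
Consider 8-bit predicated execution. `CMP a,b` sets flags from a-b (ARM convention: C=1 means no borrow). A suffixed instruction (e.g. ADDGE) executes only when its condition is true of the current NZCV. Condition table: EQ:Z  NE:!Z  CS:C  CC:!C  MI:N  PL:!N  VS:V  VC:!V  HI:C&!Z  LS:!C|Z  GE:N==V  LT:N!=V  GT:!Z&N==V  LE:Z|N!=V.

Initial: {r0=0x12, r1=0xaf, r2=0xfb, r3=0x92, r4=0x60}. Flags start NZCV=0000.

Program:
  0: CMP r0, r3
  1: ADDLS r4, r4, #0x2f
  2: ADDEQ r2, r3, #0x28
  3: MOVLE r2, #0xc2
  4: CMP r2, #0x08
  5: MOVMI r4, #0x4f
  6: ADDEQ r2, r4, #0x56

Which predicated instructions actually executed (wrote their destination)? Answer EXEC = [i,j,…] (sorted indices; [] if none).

EXEC = [1,5]

0: ✓ CMP  NZCV=1001
1: ✓ ADDLS  r4←0x8f
2: · ADDEQ
3: · MOVLE
4: ✓ CMP  NZCV=1010
5: ✓ MOVMI  r4←0x4f
6: · ADDEQ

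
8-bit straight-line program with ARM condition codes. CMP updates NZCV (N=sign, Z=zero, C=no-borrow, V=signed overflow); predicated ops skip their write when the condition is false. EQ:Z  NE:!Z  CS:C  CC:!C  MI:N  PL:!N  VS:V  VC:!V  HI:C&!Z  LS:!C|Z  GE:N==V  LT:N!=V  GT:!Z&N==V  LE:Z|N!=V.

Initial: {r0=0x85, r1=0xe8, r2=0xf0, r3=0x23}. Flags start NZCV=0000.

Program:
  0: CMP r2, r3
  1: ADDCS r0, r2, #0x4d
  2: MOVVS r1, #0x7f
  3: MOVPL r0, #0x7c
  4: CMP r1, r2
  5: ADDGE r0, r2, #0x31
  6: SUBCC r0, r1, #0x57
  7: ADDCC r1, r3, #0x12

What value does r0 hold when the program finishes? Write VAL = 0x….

VAL = 0x91

[0] flags=1010 → (cmp)
[1] flags=1010 CS?T → r0=0x3d
[2] flags=1010 VS?F → skip
[3] flags=1010 PL?F → skip
[4] flags=1000 → (cmp)
[5] flags=1000 GE?F → skip
[6] flags=1000 CC?T → r0=0x91
[7] flags=1000 CC?T → r1=0x35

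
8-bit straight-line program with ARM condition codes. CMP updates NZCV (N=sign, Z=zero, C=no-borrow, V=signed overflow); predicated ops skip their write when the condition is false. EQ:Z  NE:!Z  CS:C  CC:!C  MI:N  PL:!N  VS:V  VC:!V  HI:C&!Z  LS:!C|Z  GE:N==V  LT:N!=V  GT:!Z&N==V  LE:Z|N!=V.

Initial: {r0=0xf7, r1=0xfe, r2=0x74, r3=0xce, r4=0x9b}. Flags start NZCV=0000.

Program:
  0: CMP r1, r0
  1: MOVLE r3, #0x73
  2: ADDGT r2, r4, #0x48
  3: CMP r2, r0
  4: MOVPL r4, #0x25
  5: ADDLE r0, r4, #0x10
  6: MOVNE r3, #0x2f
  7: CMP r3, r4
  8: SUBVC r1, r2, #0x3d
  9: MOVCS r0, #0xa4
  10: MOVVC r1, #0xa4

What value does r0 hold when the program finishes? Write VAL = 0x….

VAL = 0xab

[0] flags=0010 → (cmp)
[1] flags=0010 LE?F → skip
[2] flags=0010 GT?T → r2=0xe3
[3] flags=1000 → (cmp)
[4] flags=1000 PL?F → skip
[5] flags=1000 LE?T → r0=0xab
[6] flags=1000 NE?T → r3=0x2f
[7] flags=1001 → (cmp)
[8] flags=1001 VC?F → skip
[9] flags=1001 CS?F → skip
[10] flags=1001 VC?F → skip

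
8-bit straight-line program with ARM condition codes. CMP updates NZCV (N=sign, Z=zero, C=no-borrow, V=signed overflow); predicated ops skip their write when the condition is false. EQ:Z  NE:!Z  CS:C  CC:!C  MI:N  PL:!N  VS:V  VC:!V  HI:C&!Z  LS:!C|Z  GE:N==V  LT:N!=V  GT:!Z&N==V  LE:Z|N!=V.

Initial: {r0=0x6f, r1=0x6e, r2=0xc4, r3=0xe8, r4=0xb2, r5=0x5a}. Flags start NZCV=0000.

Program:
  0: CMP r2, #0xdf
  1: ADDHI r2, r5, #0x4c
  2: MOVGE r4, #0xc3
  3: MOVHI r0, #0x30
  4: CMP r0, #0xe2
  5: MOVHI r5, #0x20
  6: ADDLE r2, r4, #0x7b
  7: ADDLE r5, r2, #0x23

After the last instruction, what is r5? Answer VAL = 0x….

[0] flags=1000 → (cmp)
[1] flags=1000 HI?F → skip
[2] flags=1000 GE?F → skip
[3] flags=1000 HI?F → skip
[4] flags=1001 → (cmp)
[5] flags=1001 HI?F → skip
[6] flags=1001 LE?F → skip
[7] flags=1001 LE?F → skip

VAL = 0x5a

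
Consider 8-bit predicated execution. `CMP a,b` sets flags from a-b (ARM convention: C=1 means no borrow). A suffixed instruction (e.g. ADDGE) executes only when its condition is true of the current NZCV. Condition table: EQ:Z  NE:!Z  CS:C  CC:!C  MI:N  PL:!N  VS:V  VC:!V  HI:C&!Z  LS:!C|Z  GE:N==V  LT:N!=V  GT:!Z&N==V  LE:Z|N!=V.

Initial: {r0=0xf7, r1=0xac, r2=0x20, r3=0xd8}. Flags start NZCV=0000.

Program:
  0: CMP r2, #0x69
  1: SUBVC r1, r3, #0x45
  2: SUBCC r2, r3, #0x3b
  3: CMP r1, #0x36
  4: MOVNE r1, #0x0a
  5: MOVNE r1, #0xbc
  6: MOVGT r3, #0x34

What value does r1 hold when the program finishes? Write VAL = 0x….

VAL = 0xbc

0: ✓ CMP  NZCV=1000
1: ✓ SUBVC  r1←0x93
2: ✓ SUBCC  r2←0x9d
3: ✓ CMP  NZCV=0011
4: ✓ MOVNE  r1←0x0a
5: ✓ MOVNE  r1←0xbc
6: · MOVGT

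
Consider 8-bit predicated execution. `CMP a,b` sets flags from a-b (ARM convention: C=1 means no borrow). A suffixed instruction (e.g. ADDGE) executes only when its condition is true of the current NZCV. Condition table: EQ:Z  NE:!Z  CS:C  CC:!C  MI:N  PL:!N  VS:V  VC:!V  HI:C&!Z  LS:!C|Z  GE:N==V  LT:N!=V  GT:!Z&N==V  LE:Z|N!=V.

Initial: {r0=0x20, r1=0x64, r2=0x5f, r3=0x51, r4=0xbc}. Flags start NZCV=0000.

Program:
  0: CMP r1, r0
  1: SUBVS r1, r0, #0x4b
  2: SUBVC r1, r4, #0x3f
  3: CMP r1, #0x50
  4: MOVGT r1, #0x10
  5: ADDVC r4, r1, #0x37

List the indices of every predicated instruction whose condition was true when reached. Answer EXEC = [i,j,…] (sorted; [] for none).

0: ✓ CMP  NZCV=0010
1: · SUBVS
2: ✓ SUBVC  r1←0x7d
3: ✓ CMP  NZCV=0010
4: ✓ MOVGT  r1←0x10
5: ✓ ADDVC  r4←0x47

EXEC = [2,4,5]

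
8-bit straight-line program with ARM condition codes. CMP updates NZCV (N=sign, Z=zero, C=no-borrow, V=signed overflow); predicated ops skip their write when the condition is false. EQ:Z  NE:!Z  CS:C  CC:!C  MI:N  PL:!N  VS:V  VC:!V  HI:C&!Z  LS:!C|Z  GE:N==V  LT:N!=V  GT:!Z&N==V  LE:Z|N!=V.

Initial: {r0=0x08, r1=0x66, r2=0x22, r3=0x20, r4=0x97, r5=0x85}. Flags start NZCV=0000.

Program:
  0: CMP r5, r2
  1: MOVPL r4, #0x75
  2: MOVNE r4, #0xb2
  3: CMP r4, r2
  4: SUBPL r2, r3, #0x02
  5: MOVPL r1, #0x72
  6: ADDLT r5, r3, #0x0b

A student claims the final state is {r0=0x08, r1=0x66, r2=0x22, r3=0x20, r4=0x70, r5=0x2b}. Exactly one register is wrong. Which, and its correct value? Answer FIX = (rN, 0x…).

[0] flags=0011 → (cmp)
[1] flags=0011 PL?T → r4=0x75
[2] flags=0011 NE?T → r4=0xb2
[3] flags=1010 → (cmp)
[4] flags=1010 PL?F → skip
[5] flags=1010 PL?F → skip
[6] flags=1010 LT?T → r5=0x2b

FIX = (r4, 0xb2)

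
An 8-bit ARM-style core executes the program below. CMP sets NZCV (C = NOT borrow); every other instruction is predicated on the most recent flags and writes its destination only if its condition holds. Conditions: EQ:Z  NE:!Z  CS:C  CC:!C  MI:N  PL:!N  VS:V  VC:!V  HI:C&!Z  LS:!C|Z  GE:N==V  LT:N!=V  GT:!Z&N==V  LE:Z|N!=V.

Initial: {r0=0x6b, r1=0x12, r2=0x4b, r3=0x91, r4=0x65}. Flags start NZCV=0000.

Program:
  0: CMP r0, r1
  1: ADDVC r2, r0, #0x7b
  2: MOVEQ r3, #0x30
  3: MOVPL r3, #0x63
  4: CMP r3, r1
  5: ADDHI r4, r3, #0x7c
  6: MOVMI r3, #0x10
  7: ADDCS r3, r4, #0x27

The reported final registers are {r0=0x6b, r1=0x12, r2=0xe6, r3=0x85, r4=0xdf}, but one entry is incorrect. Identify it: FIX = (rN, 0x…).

0: ✓ CMP  NZCV=0010
1: ✓ ADDVC  r2←0xe6
2: · MOVEQ
3: ✓ MOVPL  r3←0x63
4: ✓ CMP  NZCV=0010
5: ✓ ADDHI  r4←0xdf
6: · MOVMI
7: ✓ ADDCS  r3←0x06

FIX = (r3, 0x06)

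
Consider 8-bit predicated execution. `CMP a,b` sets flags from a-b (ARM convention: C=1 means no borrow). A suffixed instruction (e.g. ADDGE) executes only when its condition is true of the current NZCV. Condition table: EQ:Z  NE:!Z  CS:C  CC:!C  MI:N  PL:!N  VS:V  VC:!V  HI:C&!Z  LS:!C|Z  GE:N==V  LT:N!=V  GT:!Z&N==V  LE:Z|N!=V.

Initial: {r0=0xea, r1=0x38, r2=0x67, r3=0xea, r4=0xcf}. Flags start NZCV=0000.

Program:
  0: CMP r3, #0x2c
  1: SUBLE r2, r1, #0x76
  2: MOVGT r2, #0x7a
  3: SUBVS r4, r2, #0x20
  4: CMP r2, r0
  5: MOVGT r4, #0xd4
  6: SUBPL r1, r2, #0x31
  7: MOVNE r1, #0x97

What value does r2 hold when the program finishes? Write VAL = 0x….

[0] flags=1010 → (cmp)
[1] flags=1010 LE?T → r2=0xc2
[2] flags=1010 GT?F → skip
[3] flags=1010 VS?F → skip
[4] flags=1000 → (cmp)
[5] flags=1000 GT?F → skip
[6] flags=1000 PL?F → skip
[7] flags=1000 NE?T → r1=0x97

VAL = 0xc2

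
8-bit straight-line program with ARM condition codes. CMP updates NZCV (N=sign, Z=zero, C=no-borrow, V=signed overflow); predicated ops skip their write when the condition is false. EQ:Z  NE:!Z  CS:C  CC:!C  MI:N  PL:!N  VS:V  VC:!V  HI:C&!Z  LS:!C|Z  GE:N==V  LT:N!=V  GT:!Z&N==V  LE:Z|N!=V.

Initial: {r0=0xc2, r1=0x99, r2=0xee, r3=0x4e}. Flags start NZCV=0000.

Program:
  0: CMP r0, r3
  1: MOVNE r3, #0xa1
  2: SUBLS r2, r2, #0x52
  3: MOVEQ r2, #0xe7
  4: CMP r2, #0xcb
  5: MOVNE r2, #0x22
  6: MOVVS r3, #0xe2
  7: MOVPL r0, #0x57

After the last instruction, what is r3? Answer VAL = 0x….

[0] flags=0011 → (cmp)
[1] flags=0011 NE?T → r3=0xa1
[2] flags=0011 LS?F → skip
[3] flags=0011 EQ?F → skip
[4] flags=0010 → (cmp)
[5] flags=0010 NE?T → r2=0x22
[6] flags=0010 VS?F → skip
[7] flags=0010 PL?T → r0=0x57

VAL = 0xa1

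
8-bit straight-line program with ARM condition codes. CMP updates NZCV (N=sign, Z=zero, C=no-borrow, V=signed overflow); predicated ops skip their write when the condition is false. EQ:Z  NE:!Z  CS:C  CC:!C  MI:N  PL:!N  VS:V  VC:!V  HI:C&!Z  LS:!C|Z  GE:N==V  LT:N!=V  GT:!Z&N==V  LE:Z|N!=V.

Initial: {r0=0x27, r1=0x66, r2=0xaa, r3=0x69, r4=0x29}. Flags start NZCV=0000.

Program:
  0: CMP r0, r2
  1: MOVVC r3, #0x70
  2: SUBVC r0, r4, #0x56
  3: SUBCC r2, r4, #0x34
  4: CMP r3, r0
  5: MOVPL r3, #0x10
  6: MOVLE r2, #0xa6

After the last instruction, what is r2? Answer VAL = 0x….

VAL = 0xf5

0: ✓ CMP  NZCV=0000
1: ✓ MOVVC  r3←0x70
2: ✓ SUBVC  r0←0xd3
3: ✓ SUBCC  r2←0xf5
4: ✓ CMP  NZCV=1001
5: · MOVPL
6: · MOVLE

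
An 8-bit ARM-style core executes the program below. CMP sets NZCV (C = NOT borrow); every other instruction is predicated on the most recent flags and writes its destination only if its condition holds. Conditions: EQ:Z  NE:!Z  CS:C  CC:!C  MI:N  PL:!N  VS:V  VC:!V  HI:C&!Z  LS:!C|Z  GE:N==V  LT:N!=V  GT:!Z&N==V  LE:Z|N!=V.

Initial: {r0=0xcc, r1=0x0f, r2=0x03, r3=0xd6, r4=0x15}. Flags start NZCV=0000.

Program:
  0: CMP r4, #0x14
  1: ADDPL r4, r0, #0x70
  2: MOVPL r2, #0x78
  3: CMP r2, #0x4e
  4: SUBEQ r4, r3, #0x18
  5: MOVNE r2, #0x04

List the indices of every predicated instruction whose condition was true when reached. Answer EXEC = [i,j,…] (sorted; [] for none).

EXEC = [1,2,5]

0: ✓ CMP  NZCV=0010
1: ✓ ADDPL  r4←0x3c
2: ✓ MOVPL  r2←0x78
3: ✓ CMP  NZCV=0010
4: · SUBEQ
5: ✓ MOVNE  r2←0x04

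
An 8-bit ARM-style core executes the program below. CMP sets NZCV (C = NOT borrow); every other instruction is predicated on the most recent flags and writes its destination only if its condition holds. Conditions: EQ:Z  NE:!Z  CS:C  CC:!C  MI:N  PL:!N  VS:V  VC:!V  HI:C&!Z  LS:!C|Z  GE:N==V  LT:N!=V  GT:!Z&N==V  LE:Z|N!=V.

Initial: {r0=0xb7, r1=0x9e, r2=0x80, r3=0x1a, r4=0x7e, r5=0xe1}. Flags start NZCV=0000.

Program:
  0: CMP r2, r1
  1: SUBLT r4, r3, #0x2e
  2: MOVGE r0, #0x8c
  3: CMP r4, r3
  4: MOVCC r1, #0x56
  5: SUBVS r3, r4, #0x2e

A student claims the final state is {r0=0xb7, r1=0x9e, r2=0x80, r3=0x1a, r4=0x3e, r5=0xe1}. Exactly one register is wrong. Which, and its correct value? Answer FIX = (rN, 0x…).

[0] flags=1000 → (cmp)
[1] flags=1000 LT?T → r4=0xec
[2] flags=1000 GE?F → skip
[3] flags=1010 → (cmp)
[4] flags=1010 CC?F → skip
[5] flags=1010 VS?F → skip

FIX = (r4, 0xec)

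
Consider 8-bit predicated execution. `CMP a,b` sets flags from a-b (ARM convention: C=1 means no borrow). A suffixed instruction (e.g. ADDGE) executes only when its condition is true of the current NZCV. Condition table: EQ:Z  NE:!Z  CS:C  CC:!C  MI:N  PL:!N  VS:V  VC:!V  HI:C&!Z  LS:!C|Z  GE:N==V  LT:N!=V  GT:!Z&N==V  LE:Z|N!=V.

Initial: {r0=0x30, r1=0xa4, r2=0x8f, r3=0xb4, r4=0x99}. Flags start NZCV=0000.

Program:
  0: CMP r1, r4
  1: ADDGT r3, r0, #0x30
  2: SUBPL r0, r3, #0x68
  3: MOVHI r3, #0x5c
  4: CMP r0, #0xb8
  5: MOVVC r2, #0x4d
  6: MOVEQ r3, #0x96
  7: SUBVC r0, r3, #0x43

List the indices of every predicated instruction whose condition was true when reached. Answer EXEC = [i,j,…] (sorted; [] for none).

[0] flags=0010 → (cmp)
[1] flags=0010 GT?T → r3=0x60
[2] flags=0010 PL?T → r0=0xf8
[3] flags=0010 HI?T → r3=0x5c
[4] flags=0010 → (cmp)
[5] flags=0010 VC?T → r2=0x4d
[6] flags=0010 EQ?F → skip
[7] flags=0010 VC?T → r0=0x19

EXEC = [1,2,3,5,7]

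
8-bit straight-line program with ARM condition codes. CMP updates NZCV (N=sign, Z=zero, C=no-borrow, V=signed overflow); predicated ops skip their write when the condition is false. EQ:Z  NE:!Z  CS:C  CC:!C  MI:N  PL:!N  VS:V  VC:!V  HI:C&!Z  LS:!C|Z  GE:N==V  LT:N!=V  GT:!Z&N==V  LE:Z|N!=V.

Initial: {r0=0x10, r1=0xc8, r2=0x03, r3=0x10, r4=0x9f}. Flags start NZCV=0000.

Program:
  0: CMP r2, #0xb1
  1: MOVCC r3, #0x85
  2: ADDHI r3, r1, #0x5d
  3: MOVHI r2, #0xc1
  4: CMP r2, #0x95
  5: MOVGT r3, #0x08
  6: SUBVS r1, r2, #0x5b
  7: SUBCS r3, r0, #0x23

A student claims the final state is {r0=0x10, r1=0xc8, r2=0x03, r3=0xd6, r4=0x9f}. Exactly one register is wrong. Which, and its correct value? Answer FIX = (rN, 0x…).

FIX = (r3, 0x08)

[0] flags=0000 → (cmp)
[1] flags=0000 CC?T → r3=0x85
[2] flags=0000 HI?F → skip
[3] flags=0000 HI?F → skip
[4] flags=0000 → (cmp)
[5] flags=0000 GT?T → r3=0x08
[6] flags=0000 VS?F → skip
[7] flags=0000 CS?F → skip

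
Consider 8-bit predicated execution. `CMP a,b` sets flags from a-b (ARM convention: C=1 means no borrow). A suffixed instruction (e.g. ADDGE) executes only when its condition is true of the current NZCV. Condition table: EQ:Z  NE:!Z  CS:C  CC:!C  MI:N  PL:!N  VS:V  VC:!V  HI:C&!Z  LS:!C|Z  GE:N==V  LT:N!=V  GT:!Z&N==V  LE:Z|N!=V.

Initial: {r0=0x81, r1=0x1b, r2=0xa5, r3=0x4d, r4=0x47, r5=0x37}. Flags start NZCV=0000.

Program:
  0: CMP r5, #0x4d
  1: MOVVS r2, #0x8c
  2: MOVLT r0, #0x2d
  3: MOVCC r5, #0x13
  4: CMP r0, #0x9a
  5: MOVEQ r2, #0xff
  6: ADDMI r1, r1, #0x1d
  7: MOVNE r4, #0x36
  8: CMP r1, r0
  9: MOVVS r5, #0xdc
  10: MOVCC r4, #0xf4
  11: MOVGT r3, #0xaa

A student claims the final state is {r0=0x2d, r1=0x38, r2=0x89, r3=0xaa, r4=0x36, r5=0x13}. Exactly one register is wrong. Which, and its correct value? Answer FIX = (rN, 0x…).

[0] flags=1000 → (cmp)
[1] flags=1000 VS?F → skip
[2] flags=1000 LT?T → r0=0x2d
[3] flags=1000 CC?T → r5=0x13
[4] flags=1001 → (cmp)
[5] flags=1001 EQ?F → skip
[6] flags=1001 MI?T → r1=0x38
[7] flags=1001 NE?T → r4=0x36
[8] flags=0010 → (cmp)
[9] flags=0010 VS?F → skip
[10] flags=0010 CC?F → skip
[11] flags=0010 GT?T → r3=0xaa

FIX = (r2, 0xa5)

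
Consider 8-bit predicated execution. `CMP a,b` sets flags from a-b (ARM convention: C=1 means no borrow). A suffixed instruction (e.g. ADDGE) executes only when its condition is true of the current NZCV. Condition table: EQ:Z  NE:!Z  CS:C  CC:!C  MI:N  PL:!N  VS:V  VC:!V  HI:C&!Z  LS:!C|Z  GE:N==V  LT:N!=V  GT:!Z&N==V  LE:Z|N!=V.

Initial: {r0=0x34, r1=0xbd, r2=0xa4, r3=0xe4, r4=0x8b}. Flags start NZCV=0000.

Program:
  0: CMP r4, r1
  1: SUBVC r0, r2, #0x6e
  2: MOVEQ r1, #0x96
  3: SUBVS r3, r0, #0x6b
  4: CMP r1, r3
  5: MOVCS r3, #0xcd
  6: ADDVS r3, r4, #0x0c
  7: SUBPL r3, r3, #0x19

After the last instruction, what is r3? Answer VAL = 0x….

VAL = 0xe4

0: ✓ CMP  NZCV=1000
1: ✓ SUBVC  r0←0x36
2: · MOVEQ
3: · SUBVS
4: ✓ CMP  NZCV=1000
5: · MOVCS
6: · ADDVS
7: · SUBPL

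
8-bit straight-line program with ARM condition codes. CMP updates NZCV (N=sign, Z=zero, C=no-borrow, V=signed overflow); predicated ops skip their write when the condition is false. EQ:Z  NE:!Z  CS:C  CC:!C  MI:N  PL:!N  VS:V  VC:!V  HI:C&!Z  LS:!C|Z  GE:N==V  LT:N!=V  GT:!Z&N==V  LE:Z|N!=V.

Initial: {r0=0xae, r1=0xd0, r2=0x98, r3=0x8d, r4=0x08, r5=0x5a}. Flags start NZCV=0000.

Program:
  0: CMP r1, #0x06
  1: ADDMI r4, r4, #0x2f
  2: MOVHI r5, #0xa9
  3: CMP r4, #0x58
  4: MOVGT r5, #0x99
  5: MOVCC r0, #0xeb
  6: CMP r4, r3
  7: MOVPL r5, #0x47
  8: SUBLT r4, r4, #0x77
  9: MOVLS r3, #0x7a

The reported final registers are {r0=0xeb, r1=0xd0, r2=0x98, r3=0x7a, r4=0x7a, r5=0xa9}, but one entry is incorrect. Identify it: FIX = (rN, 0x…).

[0] flags=1010 → (cmp)
[1] flags=1010 MI?T → r4=0x37
[2] flags=1010 HI?T → r5=0xa9
[3] flags=1000 → (cmp)
[4] flags=1000 GT?F → skip
[5] flags=1000 CC?T → r0=0xeb
[6] flags=1001 → (cmp)
[7] flags=1001 PL?F → skip
[8] flags=1001 LT?F → skip
[9] flags=1001 LS?T → r3=0x7a

FIX = (r4, 0x37)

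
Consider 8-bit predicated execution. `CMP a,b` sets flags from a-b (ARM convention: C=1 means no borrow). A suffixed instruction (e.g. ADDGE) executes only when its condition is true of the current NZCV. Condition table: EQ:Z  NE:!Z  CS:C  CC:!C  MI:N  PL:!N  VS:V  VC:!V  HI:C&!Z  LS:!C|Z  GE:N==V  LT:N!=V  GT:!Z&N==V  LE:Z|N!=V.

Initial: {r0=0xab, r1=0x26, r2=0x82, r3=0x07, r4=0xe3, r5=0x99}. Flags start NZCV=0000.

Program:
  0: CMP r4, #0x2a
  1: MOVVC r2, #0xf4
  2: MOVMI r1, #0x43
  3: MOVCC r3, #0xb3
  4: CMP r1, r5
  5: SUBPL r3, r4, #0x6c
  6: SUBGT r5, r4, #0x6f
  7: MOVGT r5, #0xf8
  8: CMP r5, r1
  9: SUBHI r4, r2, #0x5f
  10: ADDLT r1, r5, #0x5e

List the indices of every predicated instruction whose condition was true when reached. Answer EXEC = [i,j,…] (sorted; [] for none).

[0] flags=1010 → (cmp)
[1] flags=1010 VC?T → r2=0xf4
[2] flags=1010 MI?T → r1=0x43
[3] flags=1010 CC?F → skip
[4] flags=1001 → (cmp)
[5] flags=1001 PL?F → skip
[6] flags=1001 GT?T → r5=0x74
[7] flags=1001 GT?T → r5=0xf8
[8] flags=1010 → (cmp)
[9] flags=1010 HI?T → r4=0x95
[10] flags=1010 LT?T → r1=0x56

EXEC = [1,2,6,7,9,10]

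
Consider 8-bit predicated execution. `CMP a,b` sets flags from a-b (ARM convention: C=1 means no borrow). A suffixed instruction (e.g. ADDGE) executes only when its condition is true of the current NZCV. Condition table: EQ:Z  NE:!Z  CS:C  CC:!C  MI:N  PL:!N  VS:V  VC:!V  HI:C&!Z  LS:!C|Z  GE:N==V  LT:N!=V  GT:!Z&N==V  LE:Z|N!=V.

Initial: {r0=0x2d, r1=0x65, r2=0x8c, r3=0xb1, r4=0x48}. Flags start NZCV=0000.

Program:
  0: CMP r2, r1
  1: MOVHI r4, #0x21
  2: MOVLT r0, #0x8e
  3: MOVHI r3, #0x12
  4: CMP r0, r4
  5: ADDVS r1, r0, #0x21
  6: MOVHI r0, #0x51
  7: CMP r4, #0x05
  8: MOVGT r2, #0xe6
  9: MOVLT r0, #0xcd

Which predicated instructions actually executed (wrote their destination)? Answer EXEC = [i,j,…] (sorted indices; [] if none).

[0] flags=0011 → (cmp)
[1] flags=0011 HI?T → r4=0x21
[2] flags=0011 LT?T → r0=0x8e
[3] flags=0011 HI?T → r3=0x12
[4] flags=0011 → (cmp)
[5] flags=0011 VS?T → r1=0xaf
[6] flags=0011 HI?T → r0=0x51
[7] flags=0010 → (cmp)
[8] flags=0010 GT?T → r2=0xe6
[9] flags=0010 LT?F → skip

EXEC = [1,2,3,5,6,8]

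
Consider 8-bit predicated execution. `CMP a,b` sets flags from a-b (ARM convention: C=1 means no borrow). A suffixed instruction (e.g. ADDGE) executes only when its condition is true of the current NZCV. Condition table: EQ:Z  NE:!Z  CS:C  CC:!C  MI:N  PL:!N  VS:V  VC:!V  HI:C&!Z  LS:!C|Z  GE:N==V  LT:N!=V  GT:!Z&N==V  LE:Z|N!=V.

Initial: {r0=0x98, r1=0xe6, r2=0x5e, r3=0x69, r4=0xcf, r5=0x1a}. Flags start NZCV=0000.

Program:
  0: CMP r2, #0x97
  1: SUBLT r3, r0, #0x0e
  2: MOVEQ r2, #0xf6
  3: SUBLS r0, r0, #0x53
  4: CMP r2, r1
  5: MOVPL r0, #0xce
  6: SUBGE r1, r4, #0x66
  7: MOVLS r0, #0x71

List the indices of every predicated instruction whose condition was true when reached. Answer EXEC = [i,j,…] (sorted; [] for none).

0: ✓ CMP  NZCV=1001
1: · SUBLT
2: · MOVEQ
3: ✓ SUBLS  r0←0x45
4: ✓ CMP  NZCV=0000
5: ✓ MOVPL  r0←0xce
6: ✓ SUBGE  r1←0x69
7: ✓ MOVLS  r0←0x71

EXEC = [3,5,6,7]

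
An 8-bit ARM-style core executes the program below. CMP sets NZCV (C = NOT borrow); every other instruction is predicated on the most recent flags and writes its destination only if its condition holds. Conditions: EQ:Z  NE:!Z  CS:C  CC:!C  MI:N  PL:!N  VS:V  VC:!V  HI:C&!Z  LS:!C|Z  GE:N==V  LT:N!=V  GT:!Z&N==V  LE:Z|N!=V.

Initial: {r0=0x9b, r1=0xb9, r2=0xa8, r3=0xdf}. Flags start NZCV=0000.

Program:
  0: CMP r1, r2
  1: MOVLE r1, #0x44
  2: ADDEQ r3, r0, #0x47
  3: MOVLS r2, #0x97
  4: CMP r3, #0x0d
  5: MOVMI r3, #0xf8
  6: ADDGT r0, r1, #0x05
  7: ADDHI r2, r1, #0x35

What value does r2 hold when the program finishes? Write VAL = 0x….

VAL = 0xee

[0] flags=0010 → (cmp)
[1] flags=0010 LE?F → skip
[2] flags=0010 EQ?F → skip
[3] flags=0010 LS?F → skip
[4] flags=1010 → (cmp)
[5] flags=1010 MI?T → r3=0xf8
[6] flags=1010 GT?F → skip
[7] flags=1010 HI?T → r2=0xee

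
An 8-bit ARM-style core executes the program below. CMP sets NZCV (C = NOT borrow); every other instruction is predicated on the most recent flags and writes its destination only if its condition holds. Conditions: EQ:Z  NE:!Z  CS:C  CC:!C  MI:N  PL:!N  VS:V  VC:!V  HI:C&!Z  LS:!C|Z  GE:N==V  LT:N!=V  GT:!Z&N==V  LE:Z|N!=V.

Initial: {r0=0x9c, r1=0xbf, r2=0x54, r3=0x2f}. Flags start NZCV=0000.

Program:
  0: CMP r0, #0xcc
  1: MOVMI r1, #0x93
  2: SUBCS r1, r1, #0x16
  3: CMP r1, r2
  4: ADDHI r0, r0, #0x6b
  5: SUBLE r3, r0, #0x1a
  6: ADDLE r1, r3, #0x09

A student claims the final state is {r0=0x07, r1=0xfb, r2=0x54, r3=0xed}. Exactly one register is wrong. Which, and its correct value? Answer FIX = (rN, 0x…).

FIX = (r1, 0xf6)

[0] flags=1000 → (cmp)
[1] flags=1000 MI?T → r1=0x93
[2] flags=1000 CS?F → skip
[3] flags=0011 → (cmp)
[4] flags=0011 HI?T → r0=0x07
[5] flags=0011 LE?T → r3=0xed
[6] flags=0011 LE?T → r1=0xf6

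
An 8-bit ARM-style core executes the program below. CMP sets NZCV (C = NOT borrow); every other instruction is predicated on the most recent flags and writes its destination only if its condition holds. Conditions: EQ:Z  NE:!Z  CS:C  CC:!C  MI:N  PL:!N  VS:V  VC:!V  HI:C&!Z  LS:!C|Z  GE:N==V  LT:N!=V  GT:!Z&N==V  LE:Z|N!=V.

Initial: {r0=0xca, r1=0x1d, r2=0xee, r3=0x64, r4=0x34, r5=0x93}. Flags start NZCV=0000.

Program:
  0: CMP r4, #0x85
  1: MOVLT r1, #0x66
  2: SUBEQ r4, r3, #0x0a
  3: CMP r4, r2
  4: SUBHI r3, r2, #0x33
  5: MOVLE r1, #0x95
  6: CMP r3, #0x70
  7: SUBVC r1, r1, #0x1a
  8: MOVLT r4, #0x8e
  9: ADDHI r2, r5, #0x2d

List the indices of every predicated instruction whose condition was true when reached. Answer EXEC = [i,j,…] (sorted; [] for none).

EXEC = [7,8]

0: ✓ CMP  NZCV=1001
1: · MOVLT
2: · SUBEQ
3: ✓ CMP  NZCV=0000
4: · SUBHI
5: · MOVLE
6: ✓ CMP  NZCV=1000
7: ✓ SUBVC  r1←0x03
8: ✓ MOVLT  r4←0x8e
9: · ADDHI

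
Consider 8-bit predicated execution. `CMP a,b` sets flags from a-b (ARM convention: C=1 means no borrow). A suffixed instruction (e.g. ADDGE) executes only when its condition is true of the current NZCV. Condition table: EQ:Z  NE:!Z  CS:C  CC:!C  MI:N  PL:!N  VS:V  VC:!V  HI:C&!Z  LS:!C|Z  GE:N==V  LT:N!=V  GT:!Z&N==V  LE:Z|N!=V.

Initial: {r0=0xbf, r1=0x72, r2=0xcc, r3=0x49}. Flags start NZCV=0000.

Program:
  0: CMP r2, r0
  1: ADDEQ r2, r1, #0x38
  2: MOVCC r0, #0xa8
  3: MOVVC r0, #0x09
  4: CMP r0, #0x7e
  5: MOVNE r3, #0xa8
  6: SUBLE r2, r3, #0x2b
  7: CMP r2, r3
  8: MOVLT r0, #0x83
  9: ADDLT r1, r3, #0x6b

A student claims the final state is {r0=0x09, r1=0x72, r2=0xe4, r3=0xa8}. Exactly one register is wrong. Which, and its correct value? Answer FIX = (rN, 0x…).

0: ✓ CMP  NZCV=0010
1: · ADDEQ
2: · MOVCC
3: ✓ MOVVC  r0←0x09
4: ✓ CMP  NZCV=1000
5: ✓ MOVNE  r3←0xa8
6: ✓ SUBLE  r2←0x7d
7: ✓ CMP  NZCV=1001
8: · MOVLT
9: · ADDLT

FIX = (r2, 0x7d)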